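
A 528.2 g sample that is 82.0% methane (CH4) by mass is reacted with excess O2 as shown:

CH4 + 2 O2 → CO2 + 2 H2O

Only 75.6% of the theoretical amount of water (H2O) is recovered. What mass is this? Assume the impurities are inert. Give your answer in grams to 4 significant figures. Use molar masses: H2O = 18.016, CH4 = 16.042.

735.5 g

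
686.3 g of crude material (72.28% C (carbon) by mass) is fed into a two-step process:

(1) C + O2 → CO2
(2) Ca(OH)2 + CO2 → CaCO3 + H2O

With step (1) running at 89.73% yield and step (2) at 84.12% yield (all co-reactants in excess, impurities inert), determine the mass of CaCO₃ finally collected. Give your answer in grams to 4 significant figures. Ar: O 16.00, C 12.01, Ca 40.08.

3120 g

Pure C = 686.3 × 0.7228 = 496.06 g.
M(C) = 12.01 g/mol.
M(CaCO3) = 40.08 + 12.01 + 3(16.00) = 100.09 g/mol.
n(C) = 496.06 / 12.01 = 41.304 mol.
Step 1 (C:CO2 = 1:1): theoretical n(CO2) = 41.304 mol; at 89.73% yield, n(CO2) = 37.062 mol.
Step 2 (CO2:CaCO3 = 1:1): theoretical n(CaCO3) = 37.062 mol, so theoretical mass = 37.062 × 100.09 = 3709.5 g.
At 84.12% yield, actual mass of CaCO3 = 3709.5 × 0.8412 = 3120.4 g.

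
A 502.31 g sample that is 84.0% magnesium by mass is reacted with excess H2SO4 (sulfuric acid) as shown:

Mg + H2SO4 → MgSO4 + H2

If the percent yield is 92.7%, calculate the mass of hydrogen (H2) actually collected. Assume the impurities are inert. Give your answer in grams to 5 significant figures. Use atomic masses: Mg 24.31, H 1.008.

32.437 g

Pure Mg available = 502.31 g × 0.840 = 421.940 g.
M(Mg) = 24.31 g/mol.
M(H2) = 2(1.008) = 2.016 g/mol.
n(Mg) = 421.940 g / 24.31 g/mol = 17.3567 mol.
From the equation the Mg:H2 mole ratio is 1:1, so n(H2) = 17.3567 × 1/1 = 17.3567 mol.
Mass of H2 = 17.3567 mol × 2.016 g/mol = 34.9910 g.
Actual mass collected = 34.9910 g × 0.927 = 32.4367 g.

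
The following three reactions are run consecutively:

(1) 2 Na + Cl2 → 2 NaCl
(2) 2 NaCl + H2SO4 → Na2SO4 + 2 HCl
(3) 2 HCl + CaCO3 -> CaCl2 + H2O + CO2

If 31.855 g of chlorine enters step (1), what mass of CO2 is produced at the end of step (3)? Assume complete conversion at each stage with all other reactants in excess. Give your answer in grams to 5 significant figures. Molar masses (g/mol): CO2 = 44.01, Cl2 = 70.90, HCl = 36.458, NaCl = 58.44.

n(Cl2) = 31.855 / 70.90 = 0.449295 mol.
Reaction (1): Cl2→NaCl ratio 1:2 ⇒ n(NaCl) = 0.898590 mol.
Reaction (2): NaCl→HCl ratio 2:2 ⇒ n(HCl) = 0.898590 mol.
Reaction (3): HCl→CO2 ratio 2:1 ⇒ n(CO2) = 0.449295 mol.
Mass of CO2 = 0.449295 × 44.01 = 19.7735 g.

19.773 g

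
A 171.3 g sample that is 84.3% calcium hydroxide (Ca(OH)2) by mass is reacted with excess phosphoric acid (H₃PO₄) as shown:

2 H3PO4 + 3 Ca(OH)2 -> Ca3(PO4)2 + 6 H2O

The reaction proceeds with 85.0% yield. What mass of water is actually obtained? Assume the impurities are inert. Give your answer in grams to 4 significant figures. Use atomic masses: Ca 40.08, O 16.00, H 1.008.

59.69 g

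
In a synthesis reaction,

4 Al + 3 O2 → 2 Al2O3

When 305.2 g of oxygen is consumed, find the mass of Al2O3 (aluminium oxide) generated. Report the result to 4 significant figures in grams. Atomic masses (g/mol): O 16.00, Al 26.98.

648.3 g

M(O2) = 2(16.00) = 32.00 g/mol.
M(Al2O3) = 2(26.98) + 3(16.00) = 101.96 g/mol.
n(O2) = 305.20 g / 32.00 g/mol = 9.5375 mol.
From the equation the O2:Al2O3 mole ratio is 3:2, so n(Al2O3) = 9.5375 × 2/3 = 6.3583 mol.
Mass of Al2O3 = 6.3583 mol × 101.96 g/mol = 648.30 g.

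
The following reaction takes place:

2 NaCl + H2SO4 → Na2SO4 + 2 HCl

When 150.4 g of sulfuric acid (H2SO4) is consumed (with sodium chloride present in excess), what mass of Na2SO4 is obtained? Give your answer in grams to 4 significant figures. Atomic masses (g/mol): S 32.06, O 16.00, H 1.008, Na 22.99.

M(H2SO4) = 2(1.008) + 32.06 + 4(16.00) = 98.076 g/mol.
M(Na2SO4) = 2(22.99) + 32.06 + 4(16.00) = 142.04 g/mol.
n(H2SO4) = 150.40 g / 98.076 g/mol = 1.5335 mol.
From the equation the H2SO4:Na2SO4 mole ratio is 1:1, so n(Na2SO4) = 1.5335 × 1/1 = 1.5335 mol.
Mass of Na2SO4 = 1.5335 mol × 142.04 g/mol = 217.82 g.

217.8 g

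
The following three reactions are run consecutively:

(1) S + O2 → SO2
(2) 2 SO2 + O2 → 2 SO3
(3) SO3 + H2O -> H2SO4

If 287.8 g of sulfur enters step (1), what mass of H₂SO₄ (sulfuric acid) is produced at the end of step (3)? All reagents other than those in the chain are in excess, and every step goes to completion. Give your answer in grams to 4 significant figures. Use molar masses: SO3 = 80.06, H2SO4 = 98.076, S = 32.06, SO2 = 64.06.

880.4 g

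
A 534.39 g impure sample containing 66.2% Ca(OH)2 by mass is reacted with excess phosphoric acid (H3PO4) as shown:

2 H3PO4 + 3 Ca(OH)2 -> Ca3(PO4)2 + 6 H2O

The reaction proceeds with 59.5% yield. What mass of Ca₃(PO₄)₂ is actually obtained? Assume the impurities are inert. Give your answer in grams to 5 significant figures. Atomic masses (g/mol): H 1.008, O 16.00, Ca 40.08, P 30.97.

Pure Ca(OH)2 available = 534.39 g × 0.662 = 353.766 g.
M(Ca(OH)2) = 40.08 + 2(16.00) + 2(1.008) = 74.096 g/mol.
M(Ca3(PO4)2) = 3(40.08) + 2(30.97) + 8(16.00) = 310.18 g/mol.
n(Ca(OH)2) = 353.766 g / 74.096 g/mol = 4.77443 mol.
From the equation the Ca(OH)2:Ca3(PO4)2 mole ratio is 3:1, so n(Ca3(PO4)2) = 4.77443 × 1/3 = 1.59148 mol.
Mass of Ca3(PO4)2 = 1.59148 mol × 310.18 g/mol = 493.644 g.
Actual mass collected = 493.644 g × 0.595 = 293.718 g.

293.72 g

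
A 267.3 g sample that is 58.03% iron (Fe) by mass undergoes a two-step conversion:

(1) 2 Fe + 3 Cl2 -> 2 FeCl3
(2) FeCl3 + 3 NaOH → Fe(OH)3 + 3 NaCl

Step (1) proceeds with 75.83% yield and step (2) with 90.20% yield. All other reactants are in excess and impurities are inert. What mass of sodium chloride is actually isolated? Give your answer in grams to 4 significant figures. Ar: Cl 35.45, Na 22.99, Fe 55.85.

333.0 g

Pure Fe = 267.3 × 0.5803 = 155.11 g.
M(Fe) = 55.85 g/mol.
M(NaCl) = 22.99 + 35.45 = 58.44 g/mol.
n(Fe) = 155.11 / 55.85 = 2.7773 mol.
Step 1 (Fe:FeCl3 = 2:2): theoretical n(FeCl3) = 2.7773 mol; at 75.83% yield, n(FeCl3) = 2.1061 mol.
Step 2 (FeCl3:NaCl = 1:3): theoretical n(NaCl) = 6.3182 mol, so theoretical mass = 6.3182 × 58.44 = 369.23 g.
At 90.20% yield, actual mass of NaCl = 369.23 × 0.9020 = 333.05 g.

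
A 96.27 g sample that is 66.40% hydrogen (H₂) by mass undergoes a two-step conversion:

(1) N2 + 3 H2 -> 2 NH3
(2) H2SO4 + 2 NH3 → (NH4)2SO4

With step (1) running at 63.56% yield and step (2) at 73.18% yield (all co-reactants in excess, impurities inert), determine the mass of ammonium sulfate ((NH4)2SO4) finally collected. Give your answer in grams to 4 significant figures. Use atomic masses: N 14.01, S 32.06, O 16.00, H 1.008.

649.6 g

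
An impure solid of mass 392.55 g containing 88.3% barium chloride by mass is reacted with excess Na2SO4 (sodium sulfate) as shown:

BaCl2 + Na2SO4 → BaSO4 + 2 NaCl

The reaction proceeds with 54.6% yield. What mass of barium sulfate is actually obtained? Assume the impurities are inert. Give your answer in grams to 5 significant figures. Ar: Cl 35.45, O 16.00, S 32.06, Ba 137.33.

212.12 g

Pure BaCl2 available = 392.55 g × 0.883 = 346.622 g.
M(BaCl2) = 137.33 + 2(35.45) = 208.23 g/mol.
M(BaSO4) = 137.33 + 32.06 + 4(16.00) = 233.39 g/mol.
n(BaCl2) = 346.622 g / 208.23 g/mol = 1.66461 mol.
From the equation the BaCl2:BaSO4 mole ratio is 1:1, so n(BaSO4) = 1.66461 × 1/1 = 1.66461 mol.
Mass of BaSO4 = 1.66461 mol × 233.39 g/mol = 388.503 g.
Actual mass collected = 388.503 g × 0.546 = 212.123 g.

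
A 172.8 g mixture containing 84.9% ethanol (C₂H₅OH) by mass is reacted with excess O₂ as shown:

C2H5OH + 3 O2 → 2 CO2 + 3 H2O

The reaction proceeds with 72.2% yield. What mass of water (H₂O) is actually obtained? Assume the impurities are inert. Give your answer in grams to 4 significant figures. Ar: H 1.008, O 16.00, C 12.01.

Pure C2H5OH available = 172.8 g × 0.849 = 146.71 g.
M(C2H5OH) = 2(12.01) + 6(1.008) + 16.00 = 46.068 g/mol.
M(H2O) = 2(1.008) + 16.00 = 18.016 g/mol.
n(C2H5OH) = 146.71 g / 46.068 g/mol = 3.1846 mol.
From the equation the C2H5OH:H2O mole ratio is 1:3, so n(H2O) = 3.1846 × 3/1 = 9.5537 mol.
Mass of H2O = 9.5537 mol × 18.016 g/mol = 172.12 g.
Actual mass collected = 172.12 g × 0.722 = 124.27 g.

124.3 g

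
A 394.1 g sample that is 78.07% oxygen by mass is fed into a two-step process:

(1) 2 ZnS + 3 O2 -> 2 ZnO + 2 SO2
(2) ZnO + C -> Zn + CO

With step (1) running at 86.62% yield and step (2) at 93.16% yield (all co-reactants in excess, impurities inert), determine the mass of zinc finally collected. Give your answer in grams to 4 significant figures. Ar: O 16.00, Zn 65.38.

Pure O2 = 394.1 × 0.7807 = 307.67 g.
M(O2) = 2(16.00) = 32.00 g/mol.
M(Zn) = 65.38 g/mol.
n(O2) = 307.67 / 32.00 = 9.6148 mol.
Step 1 (O2:ZnO = 3:2): theoretical n(ZnO) = 6.4099 mol; at 86.62% yield, n(ZnO) = 5.5522 mol.
Step 2 (ZnO:Zn = 1:1): theoretical n(Zn) = 5.5522 mol, so theoretical mass = 5.5522 × 65.38 = 363.00 g.
At 93.16% yield, actual mass of Zn = 363.00 × 0.9316 = 338.18 g.

338.2 g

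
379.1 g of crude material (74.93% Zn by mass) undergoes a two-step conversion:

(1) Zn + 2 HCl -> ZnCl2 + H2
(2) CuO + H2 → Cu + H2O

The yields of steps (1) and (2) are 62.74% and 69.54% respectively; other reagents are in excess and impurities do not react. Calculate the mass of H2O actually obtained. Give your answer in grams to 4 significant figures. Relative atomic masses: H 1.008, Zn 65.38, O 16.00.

34.15 g

Pure Zn = 379.1 × 0.7493 = 284.06 g.
M(Zn) = 65.38 g/mol.
M(H2O) = 2(1.008) + 16.00 = 18.016 g/mol.
n(Zn) = 284.06 / 65.38 = 4.3447 mol.
Step 1 (Zn:H2 = 1:1): theoretical n(H2) = 4.3447 mol; at 62.74% yield, n(H2) = 2.7259 mol.
Step 2 (H2:H2O = 1:1): theoretical n(H2O) = 2.7259 mol, so theoretical mass = 2.7259 × 18.016 = 49.110 g.
At 69.54% yield, actual mass of H2O = 49.110 × 0.6954 = 34.151 g.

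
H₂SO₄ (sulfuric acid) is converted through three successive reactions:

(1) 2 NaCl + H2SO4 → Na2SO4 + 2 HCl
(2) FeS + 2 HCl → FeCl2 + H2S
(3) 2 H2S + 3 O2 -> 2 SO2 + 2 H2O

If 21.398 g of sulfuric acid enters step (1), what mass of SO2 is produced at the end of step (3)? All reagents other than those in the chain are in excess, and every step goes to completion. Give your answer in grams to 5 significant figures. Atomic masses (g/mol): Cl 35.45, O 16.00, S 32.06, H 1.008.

13.976 g

M(H2SO4) = 2(1.008) + 32.06 + 4(16.00) = 98.076 g/mol.
M(SO2) = 32.06 + 2(16.00) = 64.06 g/mol.
n(H2SO4) = 21.398 / 98.076 = 0.218178 mol.
Reaction (1): H2SO4→HCl ratio 1:2 ⇒ n(HCl) = 0.436355 mol.
Reaction (2): HCl→H2S ratio 2:1 ⇒ n(H2S) = 0.218178 mol.
Reaction (3): H2S→SO2 ratio 2:2 ⇒ n(SO2) = 0.218178 mol.
Mass of SO2 = 0.218178 × 64.06 = 13.9765 g.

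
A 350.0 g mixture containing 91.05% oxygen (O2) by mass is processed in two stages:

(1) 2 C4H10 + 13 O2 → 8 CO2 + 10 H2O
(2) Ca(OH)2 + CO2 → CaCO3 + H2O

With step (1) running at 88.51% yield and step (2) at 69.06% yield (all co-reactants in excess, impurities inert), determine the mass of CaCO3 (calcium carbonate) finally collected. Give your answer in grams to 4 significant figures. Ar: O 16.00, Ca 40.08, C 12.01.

Pure O2 = 350.0 × 0.9105 = 318.68 g.
M(O2) = 2(16.00) = 32.00 g/mol.
M(CaCO3) = 40.08 + 12.01 + 3(16.00) = 100.09 g/mol.
n(O2) = 318.68 / 32.00 = 9.9586 mol.
Step 1 (O2:CO2 = 13:8): theoretical n(CO2) = 6.1284 mol; at 88.51% yield, n(CO2) = 5.4242 mol.
Step 2 (CO2:CaCO3 = 1:1): theoretical n(CaCO3) = 5.4242 mol, so theoretical mass = 5.4242 × 100.09 = 542.91 g.
At 69.06% yield, actual mass of CaCO3 = 542.91 × 0.6906 = 374.93 g.

374.9 g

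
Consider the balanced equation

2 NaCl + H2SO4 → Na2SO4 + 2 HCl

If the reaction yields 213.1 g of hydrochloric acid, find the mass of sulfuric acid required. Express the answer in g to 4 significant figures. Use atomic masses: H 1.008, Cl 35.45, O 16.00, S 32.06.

286.6 g

M(HCl) = 1.008 + 35.45 = 36.458 g/mol.
M(H2SO4) = 2(1.008) + 32.06 + 4(16.00) = 98.076 g/mol.
n(HCl) = 213.10 g / 36.458 g/mol = 5.8451 mol.
From the equation the HCl:H2SO4 mole ratio is 2:1, so n(H2SO4) = 5.8451 × 1/2 = 2.9225 mol.
Mass of H2SO4 = 2.9225 mol × 98.076 g/mol = 286.63 g.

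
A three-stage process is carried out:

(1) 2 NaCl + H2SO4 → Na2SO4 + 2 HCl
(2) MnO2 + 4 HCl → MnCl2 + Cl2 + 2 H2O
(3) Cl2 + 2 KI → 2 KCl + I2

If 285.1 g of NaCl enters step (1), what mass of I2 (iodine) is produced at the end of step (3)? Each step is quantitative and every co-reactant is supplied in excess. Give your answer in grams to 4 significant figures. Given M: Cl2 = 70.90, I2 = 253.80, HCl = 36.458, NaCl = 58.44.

309.5 g

n(NaCl) = 285.1 / 58.44 = 4.8785 mol.
Reaction (1): NaCl→HCl ratio 2:2 ⇒ n(HCl) = 4.8785 mol.
Reaction (2): HCl→Cl2 ratio 4:1 ⇒ n(Cl2) = 1.2196 mol.
Reaction (3): Cl2→I2 ratio 1:1 ⇒ n(I2) = 1.2196 mol.
Mass of I2 = 1.2196 × 253.80 = 309.54 g.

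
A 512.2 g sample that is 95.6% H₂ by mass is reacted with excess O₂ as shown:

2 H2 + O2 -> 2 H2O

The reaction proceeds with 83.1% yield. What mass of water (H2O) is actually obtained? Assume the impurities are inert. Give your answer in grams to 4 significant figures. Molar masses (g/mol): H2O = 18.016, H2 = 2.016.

3636 g

Pure H2 available = 512.2 g × 0.956 = 489.66 g.
n(H2) = 489.66 g / 2.016 g/mol = 242.89 mol.
From the equation the H2:H2O mole ratio is 2:2, so n(H2O) = 242.89 × 2/2 = 242.89 mol.
Mass of H2O = 242.89 mol × 18.016 g/mol = 4375.9 g.
Actual mass collected = 4375.9 g × 0.831 = 3636.4 g.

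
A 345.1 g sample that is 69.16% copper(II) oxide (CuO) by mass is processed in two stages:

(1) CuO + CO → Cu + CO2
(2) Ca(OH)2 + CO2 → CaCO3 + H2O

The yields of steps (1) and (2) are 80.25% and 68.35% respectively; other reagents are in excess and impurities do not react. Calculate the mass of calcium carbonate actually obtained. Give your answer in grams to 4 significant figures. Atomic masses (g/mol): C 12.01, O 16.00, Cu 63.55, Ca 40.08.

Pure CuO = 345.1 × 0.6916 = 238.67 g.
M(CuO) = 63.55 + 16.00 = 79.55 g/mol.
M(CaCO3) = 40.08 + 12.01 + 3(16.00) = 100.09 g/mol.
n(CuO) = 238.67 / 79.55 = 3.0003 mol.
Step 1 (CuO:CO2 = 1:1): theoretical n(CO2) = 3.0003 mol; at 80.25% yield, n(CO2) = 2.4077 mol.
Step 2 (CO2:CaCO3 = 1:1): theoretical n(CaCO3) = 2.4077 mol, so theoretical mass = 2.4077 × 100.09 = 240.99 g.
At 68.35% yield, actual mass of CaCO3 = 240.99 × 0.6835 = 164.72 g.

164.7 g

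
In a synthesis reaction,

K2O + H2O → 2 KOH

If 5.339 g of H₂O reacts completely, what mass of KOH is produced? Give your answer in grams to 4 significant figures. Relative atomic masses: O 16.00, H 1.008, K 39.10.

M(H2O) = 2(1.008) + 16.00 = 18.016 g/mol.
M(KOH) = 39.10 + 16.00 + 1.008 = 56.108 g/mol.
n(H2O) = 5.3390 g / 18.016 g/mol = 0.29635 mol.
From the equation the H2O:KOH mole ratio is 1:2, so n(KOH) = 0.29635 × 2/1 = 0.59270 mol.
Mass of KOH = 0.59270 mol × 56.108 g/mol = 33.255 g.

33.25 g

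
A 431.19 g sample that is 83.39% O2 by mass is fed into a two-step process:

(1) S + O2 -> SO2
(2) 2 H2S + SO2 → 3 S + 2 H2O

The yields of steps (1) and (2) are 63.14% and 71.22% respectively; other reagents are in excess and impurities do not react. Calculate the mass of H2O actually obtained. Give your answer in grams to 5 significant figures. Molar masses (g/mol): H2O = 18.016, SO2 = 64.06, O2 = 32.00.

Pure O2 = 431.19 × 0.8339 = 359.569 g.
n(O2) = 359.569 / 32.00 = 11.2365 mol.
Step 1 (O2:SO2 = 1:1): theoretical n(SO2) = 11.2365 mol; at 63.14% yield, n(SO2) = 7.09475 mol.
Step 2 (SO2:H2O = 1:2): theoretical n(H2O) = 14.1895 mol, so theoretical mass = 14.1895 × 18.016 = 255.638 g.
At 71.22% yield, actual mass of H2O = 255.638 × 0.7122 = 182.065 g.

182.07 g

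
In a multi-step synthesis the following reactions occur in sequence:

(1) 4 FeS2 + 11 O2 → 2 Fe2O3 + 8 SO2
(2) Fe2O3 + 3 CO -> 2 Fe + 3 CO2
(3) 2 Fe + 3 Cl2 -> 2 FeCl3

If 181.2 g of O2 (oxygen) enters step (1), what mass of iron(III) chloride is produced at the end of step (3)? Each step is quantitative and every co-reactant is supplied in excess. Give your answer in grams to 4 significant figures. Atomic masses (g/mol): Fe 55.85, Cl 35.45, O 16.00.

M(O2) = 2(16.00) = 32.00 g/mol.
M(FeCl3) = 55.85 + 3(35.45) = 162.20 g/mol.
n(O2) = 181.2 / 32.00 = 5.6625 mol.
Reaction (1): O2→Fe2O3 ratio 11:2 ⇒ n(Fe2O3) = 1.0295 mol.
Reaction (2): Fe2O3→Fe ratio 1:2 ⇒ n(Fe) = 2.0591 mol.
Reaction (3): Fe→FeCl3 ratio 2:2 ⇒ n(FeCl3) = 2.0591 mol.
Mass of FeCl3 = 2.0591 × 162.20 = 333.98 g.

334.0 g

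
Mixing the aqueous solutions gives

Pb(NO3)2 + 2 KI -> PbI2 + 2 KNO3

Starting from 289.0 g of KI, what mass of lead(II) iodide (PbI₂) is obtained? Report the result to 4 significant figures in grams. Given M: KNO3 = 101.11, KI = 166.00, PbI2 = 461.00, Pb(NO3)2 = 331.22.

n(KI) = 289.00 g / 166.00 g/mol = 1.7410 mol.
From the equation the KI:PbI2 mole ratio is 2:1, so n(PbI2) = 1.7410 × 1/2 = 0.87048 mol.
Mass of PbI2 = 0.87048 mol × 461.00 g/mol = 401.29 g.

401.3 g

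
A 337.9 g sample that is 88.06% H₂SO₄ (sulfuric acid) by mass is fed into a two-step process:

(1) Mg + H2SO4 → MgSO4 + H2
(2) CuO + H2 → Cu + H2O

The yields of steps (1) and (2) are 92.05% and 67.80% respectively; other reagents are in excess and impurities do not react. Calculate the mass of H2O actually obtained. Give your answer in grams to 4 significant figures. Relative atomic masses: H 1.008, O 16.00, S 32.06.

Pure H2SO4 = 337.9 × 0.8806 = 297.55 g.
M(H2SO4) = 2(1.008) + 32.06 + 4(16.00) = 98.076 g/mol.
M(H2O) = 2(1.008) + 16.00 = 18.016 g/mol.
n(H2SO4) = 297.55 / 98.076 = 3.0339 mol.
Step 1 (H2SO4:H2 = 1:1): theoretical n(H2) = 3.0339 mol; at 92.05% yield, n(H2) = 2.7927 mol.
Step 2 (H2:H2O = 1:1): theoretical n(H2O) = 2.7927 mol, so theoretical mass = 2.7927 × 18.016 = 50.314 g.
At 67.80% yield, actual mass of H2O = 50.314 × 0.6780 = 34.113 g.

34.11 g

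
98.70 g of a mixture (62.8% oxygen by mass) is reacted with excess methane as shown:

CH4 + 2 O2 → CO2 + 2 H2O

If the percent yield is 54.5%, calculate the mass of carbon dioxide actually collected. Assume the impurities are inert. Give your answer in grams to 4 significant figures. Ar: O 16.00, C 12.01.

23.23 g

Pure O2 available = 98.70 g × 0.628 = 61.984 g.
M(O2) = 2(16.00) = 32.00 g/mol.
M(CO2) = 12.01 + 2(16.00) = 44.01 g/mol.
n(O2) = 61.984 g / 32.00 g/mol = 1.9370 mol.
From the equation the O2:CO2 mole ratio is 2:1, so n(CO2) = 1.9370 × 1/2 = 0.96849 mol.
Mass of CO2 = 0.96849 mol × 44.01 g/mol = 42.623 g.
Actual mass collected = 42.623 g × 0.545 = 23.230 g.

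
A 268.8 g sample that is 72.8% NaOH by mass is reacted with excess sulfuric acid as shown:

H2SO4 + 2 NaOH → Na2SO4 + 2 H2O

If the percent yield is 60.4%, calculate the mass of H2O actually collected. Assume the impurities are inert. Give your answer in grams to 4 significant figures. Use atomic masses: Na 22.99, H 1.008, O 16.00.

Pure NaOH available = 268.8 g × 0.728 = 195.69 g.
M(NaOH) = 22.99 + 16.00 + 1.008 = 39.998 g/mol.
M(H2O) = 2(1.008) + 16.00 = 18.016 g/mol.
n(NaOH) = 195.69 g / 39.998 g/mol = 4.8924 mol.
From the equation the NaOH:H2O mole ratio is 2:2, so n(H2O) = 4.8924 × 2/2 = 4.8924 mol.
Mass of H2O = 4.8924 mol × 18.016 g/mol = 88.142 g.
Actual mass collected = 88.142 g × 0.604 = 53.238 g.

53.24 g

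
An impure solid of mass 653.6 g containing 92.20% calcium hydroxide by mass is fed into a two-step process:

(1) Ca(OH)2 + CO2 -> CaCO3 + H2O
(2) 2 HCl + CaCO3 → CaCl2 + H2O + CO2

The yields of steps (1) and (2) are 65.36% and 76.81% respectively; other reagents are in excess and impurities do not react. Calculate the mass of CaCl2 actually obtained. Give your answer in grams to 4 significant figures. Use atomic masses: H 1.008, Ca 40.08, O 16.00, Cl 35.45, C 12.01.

Pure Ca(OH)2 = 653.6 × 0.9220 = 602.62 g.
M(Ca(OH)2) = 40.08 + 2(16.00) + 2(1.008) = 74.096 g/mol.
M(CaCl2) = 40.08 + 2(35.45) = 110.98 g/mol.
n(Ca(OH)2) = 602.62 / 74.096 = 8.1330 mol.
Step 1 (Ca(OH)2:CaCO3 = 1:1): theoretical n(CaCO3) = 8.1330 mol; at 65.36% yield, n(CaCO3) = 5.3157 mol.
Step 2 (CaCO3:CaCl2 = 1:1): theoretical n(CaCl2) = 5.3157 mol, so theoretical mass = 5.3157 × 110.98 = 589.94 g.
At 76.81% yield, actual mass of CaCl2 = 589.94 × 0.7681 = 453.13 g.

453.1 g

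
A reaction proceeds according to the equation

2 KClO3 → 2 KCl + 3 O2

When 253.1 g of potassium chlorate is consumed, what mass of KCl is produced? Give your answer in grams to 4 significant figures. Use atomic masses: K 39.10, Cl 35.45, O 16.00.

154.0 g

M(KClO3) = 39.10 + 35.45 + 3(16.00) = 122.55 g/mol.
M(KCl) = 39.10 + 35.45 = 74.55 g/mol.
n(KClO3) = 253.10 g / 122.55 g/mol = 2.0653 mol.
From the equation the KClO3:KCl mole ratio is 2:2, so n(KCl) = 2.0653 × 2/2 = 2.0653 mol.
Mass of KCl = 2.0653 mol × 74.55 g/mol = 153.97 g.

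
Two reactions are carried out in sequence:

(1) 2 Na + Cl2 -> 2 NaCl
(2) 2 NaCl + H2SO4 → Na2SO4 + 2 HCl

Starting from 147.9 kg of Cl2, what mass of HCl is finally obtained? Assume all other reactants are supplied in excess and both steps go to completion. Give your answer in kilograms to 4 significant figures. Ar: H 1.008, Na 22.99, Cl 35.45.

152.1 kg

M(Cl2) = 2(35.45) = 70.90 g/mol.
M(HCl) = 1.008 + 35.45 = 36.458 g/mol.
147.9 kg = 147900 g.
n(Cl2) = 147900 / 70.90 = 2086.0 mol.
Step 1 gives a 1:2 ratio of Cl2 to NaCl, so n(NaCl) = 4172.1 mol.
In step 2 the NaCl:HCl ratio is 2:2, so n(HCl) = 4172.1 mol.
Mass of HCl = 4172.1 × 36.458 = 152110 g = 152.1 kg.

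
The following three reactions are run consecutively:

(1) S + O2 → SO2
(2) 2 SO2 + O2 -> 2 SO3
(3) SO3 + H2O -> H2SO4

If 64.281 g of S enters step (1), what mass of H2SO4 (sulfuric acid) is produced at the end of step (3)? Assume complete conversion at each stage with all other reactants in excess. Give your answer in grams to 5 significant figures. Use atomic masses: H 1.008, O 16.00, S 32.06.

M(S) = 32.06 g/mol.
M(H2SO4) = 2(1.008) + 32.06 + 4(16.00) = 98.076 g/mol.
n(S) = 64.281 / 32.06 = 2.00502 mol.
Reaction (1): S→SO2 ratio 1:1 ⇒ n(SO2) = 2.00502 mol.
Reaction (2): SO2→SO3 ratio 2:2 ⇒ n(SO3) = 2.00502 mol.
Reaction (3): SO3→H2SO4 ratio 1:1 ⇒ n(H2SO4) = 2.00502 mol.
Mass of H2SO4 = 2.00502 × 98.076 = 196.645 g.

196.64 g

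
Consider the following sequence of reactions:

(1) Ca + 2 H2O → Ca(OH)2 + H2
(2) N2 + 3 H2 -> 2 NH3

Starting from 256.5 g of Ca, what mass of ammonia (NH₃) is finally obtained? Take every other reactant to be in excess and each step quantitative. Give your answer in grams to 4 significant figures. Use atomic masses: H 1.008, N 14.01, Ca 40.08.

72.67 g

M(Ca) = 40.08 g/mol.
M(NH3) = 14.01 + 3(1.008) = 17.034 g/mol.
n(Ca) = 256.50 / 40.08 = 6.3997 mol.
Step 1 gives a 1:1 ratio of Ca to H2, so n(H2) = 6.3997 mol.
In step 2 the H2:NH3 ratio is 3:2, so n(NH3) = 4.2665 mol.
Mass of NH3 = 4.2665 × 17.034 = 72.675 g.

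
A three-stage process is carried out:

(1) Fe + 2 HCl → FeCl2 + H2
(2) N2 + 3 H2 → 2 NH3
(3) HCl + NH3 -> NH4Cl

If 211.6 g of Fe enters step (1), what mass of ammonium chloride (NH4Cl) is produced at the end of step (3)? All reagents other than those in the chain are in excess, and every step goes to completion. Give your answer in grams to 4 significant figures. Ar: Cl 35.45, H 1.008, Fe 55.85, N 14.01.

M(Fe) = 55.85 g/mol.
M(NH4Cl) = 14.01 + 4(1.008) + 35.45 = 53.492 g/mol.
n(Fe) = 211.6 / 55.85 = 3.7887 mol.
Reaction (1): Fe→H2 ratio 1:1 ⇒ n(H2) = 3.7887 mol.
Reaction (2): H2→NH3 ratio 3:2 ⇒ n(NH3) = 2.5258 mol.
Reaction (3): NH3→NH4Cl ratio 1:1 ⇒ n(NH4Cl) = 2.5258 mol.
Mass of NH4Cl = 2.5258 × 53.492 = 135.11 g.

135.1 g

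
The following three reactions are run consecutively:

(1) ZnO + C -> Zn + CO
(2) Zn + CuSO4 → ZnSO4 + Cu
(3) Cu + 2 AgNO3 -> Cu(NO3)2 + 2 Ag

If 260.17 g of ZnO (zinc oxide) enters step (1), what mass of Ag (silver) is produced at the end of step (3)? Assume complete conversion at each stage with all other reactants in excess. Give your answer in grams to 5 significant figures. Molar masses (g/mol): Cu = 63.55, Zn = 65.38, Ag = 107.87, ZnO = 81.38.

n(ZnO) = 260.17 / 81.38 = 3.19698 mol.
Reaction (1): ZnO→Zn ratio 1:1 ⇒ n(Zn) = 3.19698 mol.
Reaction (2): Zn→Cu ratio 1:1 ⇒ n(Cu) = 3.19698 mol.
Reaction (3): Cu→Ag ratio 1:2 ⇒ n(Ag) = 6.39395 mol.
Mass of Ag = 6.39395 × 107.87 = 689.716 g.

689.72 g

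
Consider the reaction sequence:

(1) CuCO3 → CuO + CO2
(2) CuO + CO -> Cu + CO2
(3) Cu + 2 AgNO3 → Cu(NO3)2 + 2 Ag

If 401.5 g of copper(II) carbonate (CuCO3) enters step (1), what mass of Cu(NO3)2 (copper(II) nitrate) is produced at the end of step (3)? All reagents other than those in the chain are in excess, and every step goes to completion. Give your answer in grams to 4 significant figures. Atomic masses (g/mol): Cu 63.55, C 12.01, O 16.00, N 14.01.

609.5 g

M(CuCO3) = 63.55 + 12.01 + 3(16.00) = 123.56 g/mol.
M(Cu(NO3)2) = 63.55 + 2(14.01) + 6(16.00) = 187.57 g/mol.
n(CuCO3) = 401.5 / 123.56 = 3.2494 mol.
Reaction (1): CuCO3→CuO ratio 1:1 ⇒ n(CuO) = 3.2494 mol.
Reaction (2): CuO→Cu ratio 1:1 ⇒ n(Cu) = 3.2494 mol.
Reaction (3): Cu→Cu(NO3)2 ratio 1:1 ⇒ n(Cu(NO3)2) = 3.2494 mol.
Mass of Cu(NO3)2 = 3.2494 × 187.57 = 609.50 g.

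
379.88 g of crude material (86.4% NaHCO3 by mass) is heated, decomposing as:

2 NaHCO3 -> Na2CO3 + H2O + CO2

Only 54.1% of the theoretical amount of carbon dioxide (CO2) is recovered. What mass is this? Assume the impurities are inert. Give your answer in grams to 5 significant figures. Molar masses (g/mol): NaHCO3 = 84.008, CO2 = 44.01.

46.511 g

Pure NaHCO3 available = 379.88 g × 0.864 = 328.216 g.
n(NaHCO3) = 328.216 g / 84.008 g/mol = 3.90697 mol.
From the equation the NaHCO3:CO2 mole ratio is 2:1, so n(CO2) = 3.90697 × 1/2 = 1.95348 mol.
Mass of CO2 = 1.95348 mol × 44.01 g/mol = 85.9728 g.
Actual mass collected = 85.9728 g × 0.541 = 46.5113 g.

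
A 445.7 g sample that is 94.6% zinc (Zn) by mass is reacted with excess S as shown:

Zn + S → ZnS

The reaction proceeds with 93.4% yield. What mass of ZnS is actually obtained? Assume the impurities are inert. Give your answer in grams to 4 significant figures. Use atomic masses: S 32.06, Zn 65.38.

Pure Zn available = 445.7 g × 0.946 = 421.63 g.
M(Zn) = 65.38 g/mol.
M(ZnS) = 65.38 + 32.06 = 97.44 g/mol.
n(Zn) = 421.63 g / 65.38 g/mol = 6.4489 mol.
From the equation the Zn:ZnS mole ratio is 1:1, so n(ZnS) = 6.4489 × 1/1 = 6.4489 mol.
Mass of ZnS = 6.4489 mol × 97.44 g/mol = 628.39 g.
Actual mass collected = 628.39 g × 0.934 = 586.91 g.

586.9 g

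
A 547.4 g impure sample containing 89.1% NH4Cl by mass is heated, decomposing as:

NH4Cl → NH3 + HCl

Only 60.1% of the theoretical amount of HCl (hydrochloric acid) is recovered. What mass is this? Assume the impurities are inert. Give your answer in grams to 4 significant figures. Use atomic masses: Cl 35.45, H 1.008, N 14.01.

Pure NH4Cl available = 547.4 g × 0.891 = 487.73 g.
M(NH4Cl) = 14.01 + 4(1.008) + 35.45 = 53.492 g/mol.
M(HCl) = 1.008 + 35.45 = 36.458 g/mol.
n(NH4Cl) = 487.73 g / 53.492 g/mol = 9.1179 mol.
From the equation the NH4Cl:HCl mole ratio is 1:1, so n(HCl) = 9.1179 × 1/1 = 9.1179 mol.
Mass of HCl = 9.1179 mol × 36.458 g/mol = 332.42 g.
Actual mass collected = 332.42 g × 0.601 = 199.78 g.

199.8 g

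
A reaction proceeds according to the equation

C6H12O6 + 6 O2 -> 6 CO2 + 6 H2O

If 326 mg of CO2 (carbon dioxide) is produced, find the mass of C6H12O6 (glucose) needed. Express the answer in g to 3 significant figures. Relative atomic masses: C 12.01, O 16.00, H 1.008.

0.222 g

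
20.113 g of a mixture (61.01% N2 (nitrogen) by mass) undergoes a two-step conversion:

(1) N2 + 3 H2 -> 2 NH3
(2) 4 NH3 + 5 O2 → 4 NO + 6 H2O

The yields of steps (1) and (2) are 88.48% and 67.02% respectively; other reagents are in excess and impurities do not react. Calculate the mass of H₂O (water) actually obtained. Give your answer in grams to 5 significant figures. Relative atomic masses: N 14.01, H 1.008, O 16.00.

14.036 g

Pure N2 = 20.113 × 0.6101 = 12.2709 g.
M(N2) = 2(14.01) = 28.02 g/mol.
M(H2O) = 2(1.008) + 16.00 = 18.016 g/mol.
n(N2) = 12.2709 / 28.02 = 0.437935 mol.
Step 1 (N2:NH3 = 1:2): theoretical n(NH3) = 0.875870 mol; at 88.48% yield, n(NH3) = 0.774970 mol.
Step 2 (NH3:H2O = 4:6): theoretical n(H2O) = 1.16245 mol, so theoretical mass = 1.16245 × 18.016 = 20.9428 g.
At 67.02% yield, actual mass of H2O = 20.9428 × 0.6702 = 14.0359 g.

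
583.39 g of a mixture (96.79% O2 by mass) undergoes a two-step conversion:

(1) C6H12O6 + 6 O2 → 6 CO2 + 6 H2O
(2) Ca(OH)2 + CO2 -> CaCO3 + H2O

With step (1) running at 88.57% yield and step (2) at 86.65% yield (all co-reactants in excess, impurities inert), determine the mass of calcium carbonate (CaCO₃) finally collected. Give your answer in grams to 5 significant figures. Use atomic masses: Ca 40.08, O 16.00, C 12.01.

1355.5 g

Pure O2 = 583.39 × 0.9679 = 564.663 g.
M(O2) = 2(16.00) = 32.00 g/mol.
M(CaCO3) = 40.08 + 12.01 + 3(16.00) = 100.09 g/mol.
n(O2) = 564.663 / 32.00 = 17.6457 mol.
Step 1 (O2:CO2 = 6:6): theoretical n(CO2) = 17.6457 mol; at 88.57% yield, n(CO2) = 15.6288 mol.
Step 2 (CO2:CaCO3 = 1:1): theoretical n(CaCO3) = 15.6288 mol, so theoretical mass = 15.6288 × 100.09 = 1564.29 g.
At 86.65% yield, actual mass of CaCO3 = 1564.29 × 0.8665 = 1355.46 g.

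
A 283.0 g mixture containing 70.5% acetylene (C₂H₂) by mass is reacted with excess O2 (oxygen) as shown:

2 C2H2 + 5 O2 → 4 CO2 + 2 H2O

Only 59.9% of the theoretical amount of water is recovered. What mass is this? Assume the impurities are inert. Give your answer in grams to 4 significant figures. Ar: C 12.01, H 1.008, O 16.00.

Pure C2H2 available = 283.0 g × 0.705 = 199.51 g.
M(C2H2) = 2(12.01) + 2(1.008) = 26.036 g/mol.
M(H2O) = 2(1.008) + 16.00 = 18.016 g/mol.
n(C2H2) = 199.51 g / 26.036 g/mol = 7.6630 mol.
From the equation the C2H2:H2O mole ratio is 2:2, so n(H2O) = 7.6630 × 2/2 = 7.6630 mol.
Mass of H2O = 7.6630 mol × 18.016 g/mol = 138.06 g.
Actual mass collected = 138.06 g × 0.599 = 82.696 g.

82.70 g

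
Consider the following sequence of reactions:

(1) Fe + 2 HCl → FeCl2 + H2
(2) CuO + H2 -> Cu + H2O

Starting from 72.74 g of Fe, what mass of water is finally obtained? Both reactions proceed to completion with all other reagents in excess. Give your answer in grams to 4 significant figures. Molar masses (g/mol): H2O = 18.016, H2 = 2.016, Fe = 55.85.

n(Fe) = 72.740 / 55.85 = 1.3024 mol.
Step 1 gives a 1:1 ratio of Fe to H2, so n(H2) = 1.3024 mol.
In step 2 the H2:H2O ratio is 1:1, so n(H2O) = 1.3024 mol.
Mass of H2O = 1.3024 × 18.016 = 23.464 g.

23.46 g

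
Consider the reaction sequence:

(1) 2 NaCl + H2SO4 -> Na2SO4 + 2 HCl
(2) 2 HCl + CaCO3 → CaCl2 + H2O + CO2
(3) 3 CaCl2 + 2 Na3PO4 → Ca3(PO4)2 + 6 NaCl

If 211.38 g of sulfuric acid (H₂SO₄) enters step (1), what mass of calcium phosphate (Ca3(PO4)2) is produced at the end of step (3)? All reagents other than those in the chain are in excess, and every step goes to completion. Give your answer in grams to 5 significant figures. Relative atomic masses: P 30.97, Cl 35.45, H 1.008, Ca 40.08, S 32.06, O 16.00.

222.84 g

M(H2SO4) = 2(1.008) + 32.06 + 4(16.00) = 98.076 g/mol.
M(Ca3(PO4)2) = 3(40.08) + 2(30.97) + 8(16.00) = 310.18 g/mol.
n(H2SO4) = 211.38 / 98.076 = 2.15527 mol.
Reaction (1): H2SO4→HCl ratio 1:2 ⇒ n(HCl) = 4.31053 mol.
Reaction (2): HCl→CaCl2 ratio 2:1 ⇒ n(CaCl2) = 2.15527 mol.
Reaction (3): CaCl2→Ca3(PO4)2 ratio 3:1 ⇒ n(Ca3(PO4)2) = 0.718422 mol.
Mass of Ca3(PO4)2 = 0.718422 × 310.18 = 222.840 g.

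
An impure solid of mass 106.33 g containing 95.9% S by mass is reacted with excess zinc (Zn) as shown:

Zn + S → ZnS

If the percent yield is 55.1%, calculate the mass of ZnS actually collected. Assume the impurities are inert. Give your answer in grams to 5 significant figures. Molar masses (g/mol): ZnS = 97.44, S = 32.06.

170.77 g

Pure S available = 106.33 g × 0.959 = 101.970 g.
n(S) = 101.970 g / 32.06 g/mol = 3.18061 mol.
From the equation the S:ZnS mole ratio is 1:1, so n(ZnS) = 3.18061 × 1/1 = 3.18061 mol.
Mass of ZnS = 3.18061 mol × 97.44 g/mol = 309.919 g.
Actual mass collected = 309.919 g × 0.551 = 170.765 g.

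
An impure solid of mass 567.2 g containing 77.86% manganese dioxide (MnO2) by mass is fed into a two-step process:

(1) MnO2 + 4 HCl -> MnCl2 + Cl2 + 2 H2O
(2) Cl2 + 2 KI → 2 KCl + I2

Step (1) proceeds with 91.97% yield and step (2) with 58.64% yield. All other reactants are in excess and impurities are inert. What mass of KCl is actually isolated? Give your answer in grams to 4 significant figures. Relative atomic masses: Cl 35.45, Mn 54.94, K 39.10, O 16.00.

408.5 g

Pure MnO2 = 567.2 × 0.7786 = 441.62 g.
M(MnO2) = 54.94 + 2(16.00) = 86.94 g/mol.
M(KCl) = 39.10 + 35.45 = 74.55 g/mol.
n(MnO2) = 441.62 / 86.94 = 5.0796 mol.
Step 1 (MnO2:Cl2 = 1:1): theoretical n(Cl2) = 5.0796 mol; at 91.97% yield, n(Cl2) = 4.6717 mol.
Step 2 (Cl2:KCl = 1:2): theoretical n(KCl) = 9.3434 mol, so theoretical mass = 9.3434 × 74.55 = 696.55 g.
At 58.64% yield, actual mass of KCl = 696.55 × 0.5864 = 408.46 g.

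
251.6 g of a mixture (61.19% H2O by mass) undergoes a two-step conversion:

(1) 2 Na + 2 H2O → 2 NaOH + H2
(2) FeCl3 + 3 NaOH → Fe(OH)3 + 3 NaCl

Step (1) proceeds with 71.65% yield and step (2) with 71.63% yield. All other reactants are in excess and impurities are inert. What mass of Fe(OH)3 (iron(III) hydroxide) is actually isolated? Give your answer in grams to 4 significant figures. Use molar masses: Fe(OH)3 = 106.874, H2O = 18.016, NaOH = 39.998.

156.2 g

Pure H2O = 251.6 × 0.6119 = 153.95 g.
n(H2O) = 153.95 / 18.016 = 8.5454 mol.
Step 1 (H2O:NaOH = 2:2): theoretical n(NaOH) = 8.5454 mol; at 71.65% yield, n(NaOH) = 6.1228 mol.
Step 2 (NaOH:Fe(OH)3 = 3:1): theoretical n(Fe(OH)3) = 2.0409 mol, so theoretical mass = 2.0409 × 106.874 = 218.12 g.
At 71.63% yield, actual mass of Fe(OH)3 = 218.12 × 0.7163 = 156.24 g.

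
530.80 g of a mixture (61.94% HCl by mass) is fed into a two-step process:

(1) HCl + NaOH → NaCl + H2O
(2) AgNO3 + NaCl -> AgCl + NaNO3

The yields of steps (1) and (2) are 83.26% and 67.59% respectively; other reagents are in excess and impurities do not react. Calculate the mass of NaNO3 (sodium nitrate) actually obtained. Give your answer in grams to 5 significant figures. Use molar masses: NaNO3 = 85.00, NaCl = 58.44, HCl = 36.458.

Pure HCl = 530.80 × 0.6194 = 328.778 g.
n(HCl) = 328.778 / 36.458 = 9.01798 mol.
Step 1 (HCl:NaCl = 1:1): theoretical n(NaCl) = 9.01798 mol; at 83.26% yield, n(NaCl) = 7.50837 mol.
Step 2 (NaCl:NaNO3 = 1:1): theoretical n(NaNO3) = 7.50837 mol, so theoretical mass = 7.50837 × 85.00 = 638.211 g.
At 67.59% yield, actual mass of NaNO3 = 638.211 × 0.6759 = 431.367 g.

431.37 g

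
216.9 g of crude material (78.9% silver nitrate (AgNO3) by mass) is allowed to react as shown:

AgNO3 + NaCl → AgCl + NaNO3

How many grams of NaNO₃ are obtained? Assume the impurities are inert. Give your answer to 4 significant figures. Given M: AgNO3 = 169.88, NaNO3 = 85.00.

85.63 g

Mass of pure AgNO3 = 216.9 g × 0.789 = 171.13 g.
n(AgNO3) = 171.13 g / 169.88 g/mol = 1.0074 mol.
From the equation the AgNO3:NaNO3 mole ratio is 1:1, so n(NaNO3) = 1.0074 × 1/1 = 1.0074 mol.
Mass of NaNO3 = 1.0074 mol × 85.00 g/mol = 85.627 g.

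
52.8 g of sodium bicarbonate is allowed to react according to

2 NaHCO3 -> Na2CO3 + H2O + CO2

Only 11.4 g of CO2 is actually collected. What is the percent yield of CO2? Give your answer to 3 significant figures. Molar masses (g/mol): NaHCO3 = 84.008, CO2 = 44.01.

82.4 %

n(NaHCO3) = 52.80 g / 84.008 g/mol = 0.6285 mol.
From the equation the NaHCO3:CO2 mole ratio is 2:1, so n(CO2) = 0.6285 × 1/2 = 0.3143 mol.
Mass of CO2 = 0.3143 mol × 44.01 g/mol = 13.83 g.
This is the theoretical yield. Percent yield = 11.4 g / 13.83 g × 100% = 82.43%.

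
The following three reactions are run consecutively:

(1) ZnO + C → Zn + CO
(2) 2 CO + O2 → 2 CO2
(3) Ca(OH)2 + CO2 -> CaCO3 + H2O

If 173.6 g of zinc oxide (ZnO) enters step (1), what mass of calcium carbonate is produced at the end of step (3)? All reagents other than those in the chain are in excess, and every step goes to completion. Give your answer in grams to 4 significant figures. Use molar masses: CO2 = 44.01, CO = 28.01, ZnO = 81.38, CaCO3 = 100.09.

213.5 g

n(ZnO) = 173.6 / 81.38 = 2.1332 mol.
Reaction (1): ZnO→CO ratio 1:1 ⇒ n(CO) = 2.1332 mol.
Reaction (2): CO→CO2 ratio 2:2 ⇒ n(CO2) = 2.1332 mol.
Reaction (3): CO2→CaCO3 ratio 1:1 ⇒ n(CaCO3) = 2.1332 mol.
Mass of CaCO3 = 2.1332 × 100.09 = 213.51 g.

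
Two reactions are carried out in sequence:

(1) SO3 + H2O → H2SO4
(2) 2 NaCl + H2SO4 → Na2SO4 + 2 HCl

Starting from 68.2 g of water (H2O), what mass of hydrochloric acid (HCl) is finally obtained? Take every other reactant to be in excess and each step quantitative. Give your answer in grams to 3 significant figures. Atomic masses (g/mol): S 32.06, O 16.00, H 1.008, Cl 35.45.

276 g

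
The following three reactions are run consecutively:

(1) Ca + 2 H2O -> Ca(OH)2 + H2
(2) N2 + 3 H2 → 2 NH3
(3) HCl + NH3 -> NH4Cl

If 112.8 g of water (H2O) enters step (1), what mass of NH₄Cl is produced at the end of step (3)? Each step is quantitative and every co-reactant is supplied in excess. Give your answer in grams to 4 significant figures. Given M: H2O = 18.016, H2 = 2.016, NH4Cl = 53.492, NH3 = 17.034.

111.6 g

n(H2O) = 112.8 / 18.016 = 6.2611 mol.
Reaction (1): H2O→H2 ratio 2:1 ⇒ n(H2) = 3.1306 mol.
Reaction (2): H2→NH3 ratio 3:2 ⇒ n(NH3) = 2.0870 mol.
Reaction (3): NH3→NH4Cl ratio 1:1 ⇒ n(NH4Cl) = 2.0870 mol.
Mass of NH4Cl = 2.0870 × 53.492 = 111.64 g.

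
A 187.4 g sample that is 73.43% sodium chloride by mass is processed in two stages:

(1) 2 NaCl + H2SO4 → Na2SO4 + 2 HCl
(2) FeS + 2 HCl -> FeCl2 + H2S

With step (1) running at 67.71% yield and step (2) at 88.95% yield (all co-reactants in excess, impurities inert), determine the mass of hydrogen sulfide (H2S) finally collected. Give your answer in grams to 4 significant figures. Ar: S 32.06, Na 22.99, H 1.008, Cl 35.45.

24.16 g

Pure NaCl = 187.4 × 0.7343 = 137.61 g.
M(NaCl) = 22.99 + 35.45 = 58.44 g/mol.
M(H2S) = 2(1.008) + 32.06 = 34.076 g/mol.
n(NaCl) = 137.61 / 58.44 = 2.3547 mol.
Step 1 (NaCl:HCl = 2:2): theoretical n(HCl) = 2.3547 mol; at 67.71% yield, n(HCl) = 1.5944 mol.
Step 2 (HCl:H2S = 2:1): theoretical n(H2S) = 0.79718 mol, so theoretical mass = 0.79718 × 34.076 = 27.165 g.
At 88.95% yield, actual mass of H2S = 27.165 × 0.8895 = 24.163 g.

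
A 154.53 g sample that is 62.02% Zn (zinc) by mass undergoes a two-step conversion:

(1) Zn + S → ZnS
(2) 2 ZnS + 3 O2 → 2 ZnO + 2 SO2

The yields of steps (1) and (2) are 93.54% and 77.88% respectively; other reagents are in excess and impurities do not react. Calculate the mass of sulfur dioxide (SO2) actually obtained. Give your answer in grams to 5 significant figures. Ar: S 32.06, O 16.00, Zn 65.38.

Pure Zn = 154.53 × 0.6202 = 95.8395 g.
M(Zn) = 65.38 g/mol.
M(SO2) = 32.06 + 2(16.00) = 64.06 g/mol.
n(Zn) = 95.8395 / 65.38 = 1.46588 mol.
Step 1 (Zn:ZnS = 1:1): theoretical n(ZnS) = 1.46588 mol; at 93.54% yield, n(ZnS) = 1.37119 mol.
Step 2 (ZnS:SO2 = 2:2): theoretical n(SO2) = 1.37119 mol, so theoretical mass = 1.37119 × 64.06 = 87.8383 g.
At 77.88% yield, actual mass of SO2 = 87.8383 × 0.7788 = 68.4085 g.

68.408 g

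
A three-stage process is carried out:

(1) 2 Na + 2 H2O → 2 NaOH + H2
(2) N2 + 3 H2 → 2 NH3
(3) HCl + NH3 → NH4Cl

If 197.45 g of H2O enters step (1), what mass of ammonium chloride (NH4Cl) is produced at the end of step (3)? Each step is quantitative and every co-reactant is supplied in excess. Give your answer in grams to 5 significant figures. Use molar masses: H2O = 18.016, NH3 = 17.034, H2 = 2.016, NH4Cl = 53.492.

n(H2O) = 197.45 / 18.016 = 10.9597 mol.
Reaction (1): H2O→H2 ratio 2:1 ⇒ n(H2) = 5.47985 mol.
Reaction (2): H2→NH3 ratio 3:2 ⇒ n(NH3) = 3.65323 mol.
Reaction (3): NH3→NH4Cl ratio 1:1 ⇒ n(NH4Cl) = 3.65323 mol.
Mass of NH4Cl = 3.65323 × 53.492 = 195.419 g.

195.42 g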